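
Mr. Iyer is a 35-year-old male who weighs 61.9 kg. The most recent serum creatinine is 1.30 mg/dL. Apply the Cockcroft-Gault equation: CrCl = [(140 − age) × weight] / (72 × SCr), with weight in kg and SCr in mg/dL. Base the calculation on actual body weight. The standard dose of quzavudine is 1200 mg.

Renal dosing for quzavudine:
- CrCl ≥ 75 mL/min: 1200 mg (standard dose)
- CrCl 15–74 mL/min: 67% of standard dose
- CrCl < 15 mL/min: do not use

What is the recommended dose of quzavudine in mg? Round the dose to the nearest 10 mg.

CrCl = (140 − 35) × 61.9 / (72 × 1.3) = 6499.5 / 93.60 ≈ 69.4 mL/min
CrCl ≈ 69 mL/min → bracket 15–74 mL/min.
67% of 1200 mg = 804 mg → 800 mg

800 mg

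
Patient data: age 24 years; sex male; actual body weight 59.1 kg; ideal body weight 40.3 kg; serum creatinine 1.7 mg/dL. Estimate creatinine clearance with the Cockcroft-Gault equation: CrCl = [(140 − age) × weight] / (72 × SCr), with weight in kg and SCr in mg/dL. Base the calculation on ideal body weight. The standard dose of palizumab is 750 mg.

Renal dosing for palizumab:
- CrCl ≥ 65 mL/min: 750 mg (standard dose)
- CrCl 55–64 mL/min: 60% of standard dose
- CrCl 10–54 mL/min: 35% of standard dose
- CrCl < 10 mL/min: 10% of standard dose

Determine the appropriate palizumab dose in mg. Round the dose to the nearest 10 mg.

260 mg

CrCl = (140 − 24) × 40.3 / (72 × 1.7) = 4674.8 / 122.40 ≈ 38.2 mL/min
CrCl ≈ 38 mL/min → bracket 10–54 mL/min.
35% of 750 mg = 262.5 mg → 260 mg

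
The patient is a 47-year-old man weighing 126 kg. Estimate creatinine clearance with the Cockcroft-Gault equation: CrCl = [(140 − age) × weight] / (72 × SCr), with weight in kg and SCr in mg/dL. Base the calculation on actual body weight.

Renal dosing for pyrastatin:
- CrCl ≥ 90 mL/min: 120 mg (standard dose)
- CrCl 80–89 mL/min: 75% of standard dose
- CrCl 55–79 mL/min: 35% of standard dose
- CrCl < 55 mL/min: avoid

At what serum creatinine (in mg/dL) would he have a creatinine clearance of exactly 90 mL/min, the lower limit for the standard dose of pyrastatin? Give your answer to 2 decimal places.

Standard dose requires CrCl ≥ 90 mL/min.
Set (140 − 47) × 126 / (72 × SCr) = 90
SCr = (140 − 47) × 126 / (72 × 90) = 1.808 mg/dL

1.81 mg/dL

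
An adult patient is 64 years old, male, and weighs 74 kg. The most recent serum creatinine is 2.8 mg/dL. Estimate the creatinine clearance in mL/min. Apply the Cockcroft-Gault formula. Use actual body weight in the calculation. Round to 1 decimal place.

27.9 mL/min

CrCl = (140 − 64) × 74 / (72 × 2.8) = 5624.0 / 201.60 ≈ 27.9 mL/min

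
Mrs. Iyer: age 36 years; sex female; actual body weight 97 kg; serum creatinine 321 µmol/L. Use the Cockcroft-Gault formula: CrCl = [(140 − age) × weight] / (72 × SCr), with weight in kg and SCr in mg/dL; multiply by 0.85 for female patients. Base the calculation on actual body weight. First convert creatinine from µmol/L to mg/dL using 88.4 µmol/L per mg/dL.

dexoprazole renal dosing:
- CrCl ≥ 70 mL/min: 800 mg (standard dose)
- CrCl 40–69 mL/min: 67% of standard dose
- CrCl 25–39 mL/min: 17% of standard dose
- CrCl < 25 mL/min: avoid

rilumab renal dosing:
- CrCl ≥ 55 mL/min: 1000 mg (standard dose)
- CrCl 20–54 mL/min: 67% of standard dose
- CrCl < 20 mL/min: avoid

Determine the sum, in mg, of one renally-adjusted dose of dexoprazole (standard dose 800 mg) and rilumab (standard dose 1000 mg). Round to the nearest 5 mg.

805 mg

SCr = 321 / 88.4 = 3.631 mg/dL
CrCl = (140 − 36) × 97 / (72 × 3.631) × 0.85 = 10088.0 / 261.43 × 0.85 ≈ 32.8 mL/min
CrCl ≈ 33 mL/min.
dexoprazole: 25–39 mL/min → 17% of 800 mg = 136 mg.
rilumab: 20–54 mL/min → 67% of 1000 mg = 670 mg.
Total = 136 + 670 = 806 mg.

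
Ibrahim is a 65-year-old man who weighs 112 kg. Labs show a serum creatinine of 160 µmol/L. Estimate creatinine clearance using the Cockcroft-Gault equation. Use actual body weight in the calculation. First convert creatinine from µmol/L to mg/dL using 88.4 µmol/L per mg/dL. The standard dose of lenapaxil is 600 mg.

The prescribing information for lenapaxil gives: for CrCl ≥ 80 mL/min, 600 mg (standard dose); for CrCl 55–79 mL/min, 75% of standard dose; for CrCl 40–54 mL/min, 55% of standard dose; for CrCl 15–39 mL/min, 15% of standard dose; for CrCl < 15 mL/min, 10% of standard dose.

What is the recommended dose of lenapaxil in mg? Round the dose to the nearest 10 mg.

450 mg

SCr = 160 / 88.4 = 1.81 mg/dL
CrCl = (140 − 65) × 112 / (72 × 1.81) = 8400.0 / 130.32 ≈ 64.5 mL/min
CrCl ≈ 64 mL/min → bracket 55–79 mL/min.
75% of 600 mg = 450 mg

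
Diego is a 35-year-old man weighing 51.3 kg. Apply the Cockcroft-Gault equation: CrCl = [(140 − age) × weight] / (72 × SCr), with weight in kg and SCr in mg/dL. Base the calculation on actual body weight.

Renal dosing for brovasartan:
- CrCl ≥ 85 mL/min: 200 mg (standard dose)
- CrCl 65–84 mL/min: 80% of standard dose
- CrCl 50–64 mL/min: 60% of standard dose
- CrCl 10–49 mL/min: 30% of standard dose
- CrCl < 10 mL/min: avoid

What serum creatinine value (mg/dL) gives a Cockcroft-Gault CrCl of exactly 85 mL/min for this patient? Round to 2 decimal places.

Standard dose requires CrCl ≥ 85 mL/min.
Set (140 − 35) × 51.3 / (72 × SCr) = 85
SCr = (140 − 35) × 51.3 / (72 × 85) = 0.880 mg/dL

0.88 mg/dL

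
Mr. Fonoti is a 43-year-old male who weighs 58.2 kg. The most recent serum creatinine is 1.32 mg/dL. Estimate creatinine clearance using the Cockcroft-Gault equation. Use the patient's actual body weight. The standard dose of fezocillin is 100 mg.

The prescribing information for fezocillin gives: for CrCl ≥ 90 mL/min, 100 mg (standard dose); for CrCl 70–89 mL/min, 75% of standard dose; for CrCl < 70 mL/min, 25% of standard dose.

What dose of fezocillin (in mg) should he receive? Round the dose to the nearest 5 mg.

CrCl = (140 − 43) × 58.2 / (72 × 1.32) = 5645.4 / 95.04 ≈ 59.4 mL/min
CrCl ≈ 59 mL/min → bracket < 70 mL/min.
25% of 100 mg = 25 mg

25 mg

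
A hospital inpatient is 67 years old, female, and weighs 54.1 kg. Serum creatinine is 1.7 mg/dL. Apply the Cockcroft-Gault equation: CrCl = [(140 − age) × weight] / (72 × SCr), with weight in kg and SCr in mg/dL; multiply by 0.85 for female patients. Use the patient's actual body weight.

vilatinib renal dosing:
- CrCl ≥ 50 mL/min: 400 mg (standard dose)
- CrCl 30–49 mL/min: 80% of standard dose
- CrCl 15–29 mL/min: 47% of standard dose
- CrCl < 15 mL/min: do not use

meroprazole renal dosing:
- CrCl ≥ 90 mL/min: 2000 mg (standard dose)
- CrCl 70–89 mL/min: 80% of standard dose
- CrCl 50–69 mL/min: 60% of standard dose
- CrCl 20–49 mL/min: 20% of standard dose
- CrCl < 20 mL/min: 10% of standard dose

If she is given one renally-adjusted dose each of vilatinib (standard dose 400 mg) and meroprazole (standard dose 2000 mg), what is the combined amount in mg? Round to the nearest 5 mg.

590 mg

CrCl = (140 − 67) × 54.1 / (72 × 1.7) × 0.85 = 3949.3 / 122.40 × 0.85 ≈ 27.4 mL/min
CrCl ≈ 27 mL/min.
vilatinib: 15–29 mL/min → 47% of 400 mg = 188 mg.
meroprazole: 20–49 mL/min → 20% of 2000 mg = 400 mg.
Total = 188 + 400 = 588 mg.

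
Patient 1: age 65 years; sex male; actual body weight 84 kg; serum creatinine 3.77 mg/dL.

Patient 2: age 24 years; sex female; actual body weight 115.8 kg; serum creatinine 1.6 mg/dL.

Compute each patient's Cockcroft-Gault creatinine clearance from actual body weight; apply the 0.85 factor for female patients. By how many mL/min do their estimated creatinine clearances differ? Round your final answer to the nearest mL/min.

76 mL/min

Patient 1: CrCl = (140 − 65) × 84 / (72 × 3.77) = 6300.0 / 271.44 ≈ 23.2 mL/min
Patient 2: CrCl = (140 − 24) × 115.8 / (72 × 1.6) × 0.85 = 13432.8 / 115.20 × 0.85 ≈ 99.1 mL/min
|23.2 − 99.1| = 75.9 mL/min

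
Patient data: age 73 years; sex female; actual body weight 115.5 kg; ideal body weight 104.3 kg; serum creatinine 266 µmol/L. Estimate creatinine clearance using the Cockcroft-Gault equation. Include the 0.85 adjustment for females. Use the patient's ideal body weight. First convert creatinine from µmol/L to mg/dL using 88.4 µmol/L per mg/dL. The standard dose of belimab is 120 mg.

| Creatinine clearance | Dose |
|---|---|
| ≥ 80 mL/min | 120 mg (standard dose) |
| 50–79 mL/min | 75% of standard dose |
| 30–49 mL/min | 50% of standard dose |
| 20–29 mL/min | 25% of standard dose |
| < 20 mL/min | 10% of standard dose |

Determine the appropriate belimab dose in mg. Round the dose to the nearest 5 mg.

30 mg

SCr = 266 / 88.4 = 3.009 mg/dL
CrCl = (140 − 73) × 104.3 / (72 × 3.009) × 0.85 = 6988.1 / 216.65 × 0.85 ≈ 27.4 mL/min
CrCl ≈ 27 mL/min → bracket 20–29 mL/min.
25% of 120 mg = 30 mg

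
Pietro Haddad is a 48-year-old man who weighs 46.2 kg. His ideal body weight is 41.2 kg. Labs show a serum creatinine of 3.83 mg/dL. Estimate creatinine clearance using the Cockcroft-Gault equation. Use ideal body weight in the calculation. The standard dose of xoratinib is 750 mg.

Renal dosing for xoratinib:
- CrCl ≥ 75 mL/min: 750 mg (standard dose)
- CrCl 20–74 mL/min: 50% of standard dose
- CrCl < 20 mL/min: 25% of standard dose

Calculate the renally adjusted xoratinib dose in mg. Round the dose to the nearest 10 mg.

CrCl = (140 − 48) × 41.2 / (72 × 3.83) = 3790.4 / 275.76 ≈ 13.7 mL/min
CrCl ≈ 14 mL/min → bracket < 20 mL/min.
25% of 750 mg = 187.5 mg → 190 mg

190 mg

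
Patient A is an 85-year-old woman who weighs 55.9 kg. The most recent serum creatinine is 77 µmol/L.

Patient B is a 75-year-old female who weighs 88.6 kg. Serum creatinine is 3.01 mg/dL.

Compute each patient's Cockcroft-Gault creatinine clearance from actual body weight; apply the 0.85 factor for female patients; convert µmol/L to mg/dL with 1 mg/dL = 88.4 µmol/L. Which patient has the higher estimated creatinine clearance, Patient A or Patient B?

Patient A: SCr = 77 / 88.4 = 0.871 mg/dL
Patient A: CrCl = (140 − 85) × 55.9 / (72 × 0.871) × 0.85 = 3074.5 / 62.71 × 0.85 ≈ 41.7 mL/min
Patient B: CrCl = (140 − 75) × 88.6 / (72 × 3.01) × 0.85 = 5759.0 / 216.72 × 0.85 ≈ 22.6 mL/min
41.7 vs 22.6 mL/min → Patient A is higher.

Patient A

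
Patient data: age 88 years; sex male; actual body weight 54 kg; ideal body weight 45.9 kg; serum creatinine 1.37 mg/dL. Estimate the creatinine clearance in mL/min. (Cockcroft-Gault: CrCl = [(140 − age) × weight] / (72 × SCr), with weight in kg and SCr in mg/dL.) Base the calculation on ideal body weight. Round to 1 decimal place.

CrCl = (140 − 88) × 45.9 / (72 × 1.37) = 2386.8 / 98.64 ≈ 24.2 mL/min

24.2 mL/min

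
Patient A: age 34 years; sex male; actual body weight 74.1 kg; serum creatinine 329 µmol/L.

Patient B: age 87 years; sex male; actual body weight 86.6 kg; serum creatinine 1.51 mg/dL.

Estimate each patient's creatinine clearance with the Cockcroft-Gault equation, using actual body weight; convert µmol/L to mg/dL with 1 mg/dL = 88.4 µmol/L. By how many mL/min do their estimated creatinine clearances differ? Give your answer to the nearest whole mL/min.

Patient A: SCr = 329 / 88.4 = 3.722 mg/dL
Patient A: CrCl = (140 − 34) × 74.1 / (72 × 3.722) = 7854.6 / 267.98 ≈ 29.3 mL/min
Patient B: CrCl = (140 − 87) × 86.6 / (72 × 1.51) = 4589.8 / 108.72 ≈ 42.2 mL/min
|29.3 − 42.2| = 12.9 mL/min

13 mL/min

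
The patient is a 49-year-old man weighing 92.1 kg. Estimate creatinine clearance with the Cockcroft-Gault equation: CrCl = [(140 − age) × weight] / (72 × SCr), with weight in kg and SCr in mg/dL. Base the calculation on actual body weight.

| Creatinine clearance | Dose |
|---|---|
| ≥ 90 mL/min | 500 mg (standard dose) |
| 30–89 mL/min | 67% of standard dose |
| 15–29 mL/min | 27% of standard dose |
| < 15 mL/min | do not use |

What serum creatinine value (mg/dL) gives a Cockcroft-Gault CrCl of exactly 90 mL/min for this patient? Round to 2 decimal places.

1.29 mg/dL

Standard dose requires CrCl ≥ 90 mL/min.
Set (140 − 49) × 92.1 / (72 × SCr) = 90
SCr = (140 − 49) × 92.1 / (72 × 90) = 1.293 mg/dL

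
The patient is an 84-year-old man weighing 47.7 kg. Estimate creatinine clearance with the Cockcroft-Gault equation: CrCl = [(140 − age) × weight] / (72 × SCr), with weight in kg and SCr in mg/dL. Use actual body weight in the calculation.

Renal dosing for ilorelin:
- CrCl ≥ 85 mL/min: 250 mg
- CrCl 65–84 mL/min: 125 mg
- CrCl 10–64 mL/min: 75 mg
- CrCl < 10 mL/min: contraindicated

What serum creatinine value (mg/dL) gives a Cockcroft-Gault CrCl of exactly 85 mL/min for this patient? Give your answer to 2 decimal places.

0.44 mg/dL

Standard dose requires CrCl ≥ 85 mL/min.
Set (140 − 84) × 47.7 / (72 × SCr) = 85
SCr = (140 − 84) × 47.7 / (72 × 85) = 0.436 mg/dL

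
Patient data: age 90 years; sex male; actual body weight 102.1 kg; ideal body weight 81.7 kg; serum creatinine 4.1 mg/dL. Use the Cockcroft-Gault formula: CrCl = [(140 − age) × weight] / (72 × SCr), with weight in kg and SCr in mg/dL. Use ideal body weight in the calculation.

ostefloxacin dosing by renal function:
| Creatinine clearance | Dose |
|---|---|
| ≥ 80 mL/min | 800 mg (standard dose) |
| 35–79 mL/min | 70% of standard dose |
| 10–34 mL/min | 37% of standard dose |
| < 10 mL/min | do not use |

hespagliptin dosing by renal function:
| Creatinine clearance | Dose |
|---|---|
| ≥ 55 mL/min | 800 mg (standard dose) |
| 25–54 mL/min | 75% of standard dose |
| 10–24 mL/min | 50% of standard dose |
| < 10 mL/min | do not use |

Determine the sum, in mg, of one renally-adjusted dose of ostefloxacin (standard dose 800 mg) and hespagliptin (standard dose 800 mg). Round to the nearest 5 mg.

695 mg

CrCl = (140 − 90) × 81.7 / (72 × 4.1) = 4085.0 / 295.20 ≈ 13.8 mL/min
CrCl ≈ 14 mL/min.
ostefloxacin: 10–34 mL/min → 37% of 800 mg = 296 mg.
hespagliptin: 10–24 mL/min → 50% of 800 mg = 400 mg.
Total = 296 + 400 = 696 mg.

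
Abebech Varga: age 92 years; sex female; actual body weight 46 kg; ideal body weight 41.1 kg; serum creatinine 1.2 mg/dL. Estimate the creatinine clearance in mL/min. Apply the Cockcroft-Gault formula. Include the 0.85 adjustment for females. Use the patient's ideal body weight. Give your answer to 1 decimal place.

19.4 mL/min

CrCl = (140 − 92) × 41.1 / (72 × 1.2) × 0.85 = 1972.8 / 86.40 × 0.85 ≈ 19.4 mL/min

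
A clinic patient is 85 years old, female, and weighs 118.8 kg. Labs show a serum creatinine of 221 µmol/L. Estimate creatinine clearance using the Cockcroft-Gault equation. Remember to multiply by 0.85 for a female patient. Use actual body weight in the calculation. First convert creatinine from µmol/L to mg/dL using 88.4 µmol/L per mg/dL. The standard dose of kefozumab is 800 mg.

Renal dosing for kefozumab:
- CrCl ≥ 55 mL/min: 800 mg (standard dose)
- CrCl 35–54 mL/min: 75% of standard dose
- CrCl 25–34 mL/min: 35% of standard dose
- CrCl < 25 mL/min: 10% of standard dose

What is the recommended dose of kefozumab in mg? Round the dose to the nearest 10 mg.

280 mg

SCr = 221 / 88.4 = 2.5 mg/dL
CrCl = (140 − 85) × 118.8 / (72 × 2.5) × 0.85 = 6534.0 / 180.00 × 0.85 ≈ 30.9 mL/min
CrCl ≈ 31 mL/min → bracket 25–34 mL/min.
35% of 800 mg = 280 mg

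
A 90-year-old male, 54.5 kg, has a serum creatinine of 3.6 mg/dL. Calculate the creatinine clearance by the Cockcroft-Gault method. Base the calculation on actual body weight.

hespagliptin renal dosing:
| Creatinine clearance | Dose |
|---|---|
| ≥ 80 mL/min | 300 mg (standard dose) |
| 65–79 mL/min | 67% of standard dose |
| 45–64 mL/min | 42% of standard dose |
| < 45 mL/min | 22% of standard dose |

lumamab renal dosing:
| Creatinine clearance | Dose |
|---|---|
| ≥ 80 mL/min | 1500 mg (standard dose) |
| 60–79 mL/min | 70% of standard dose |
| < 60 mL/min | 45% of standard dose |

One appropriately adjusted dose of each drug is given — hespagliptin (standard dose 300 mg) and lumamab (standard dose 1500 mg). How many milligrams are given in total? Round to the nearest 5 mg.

CrCl = (140 − 90) × 54.5 / (72 × 3.6) = 2725.0 / 259.20 ≈ 10.5 mL/min
CrCl ≈ 11 mL/min.
hespagliptin: < 45 mL/min → 22% of 300 mg = 66 mg.
lumamab: < 60 mL/min → 45% of 1500 mg = 675 mg.
Total = 66 + 675 = 741 mg.

740 mg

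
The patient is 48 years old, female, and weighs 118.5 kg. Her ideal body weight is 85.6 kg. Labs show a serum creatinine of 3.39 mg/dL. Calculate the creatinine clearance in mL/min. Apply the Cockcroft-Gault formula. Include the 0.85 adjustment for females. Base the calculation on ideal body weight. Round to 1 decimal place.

27.4 mL/min

CrCl = (140 − 48) × 85.6 / (72 × 3.39) × 0.85 = 7875.2 / 244.08 × 0.85 ≈ 27.4 mL/min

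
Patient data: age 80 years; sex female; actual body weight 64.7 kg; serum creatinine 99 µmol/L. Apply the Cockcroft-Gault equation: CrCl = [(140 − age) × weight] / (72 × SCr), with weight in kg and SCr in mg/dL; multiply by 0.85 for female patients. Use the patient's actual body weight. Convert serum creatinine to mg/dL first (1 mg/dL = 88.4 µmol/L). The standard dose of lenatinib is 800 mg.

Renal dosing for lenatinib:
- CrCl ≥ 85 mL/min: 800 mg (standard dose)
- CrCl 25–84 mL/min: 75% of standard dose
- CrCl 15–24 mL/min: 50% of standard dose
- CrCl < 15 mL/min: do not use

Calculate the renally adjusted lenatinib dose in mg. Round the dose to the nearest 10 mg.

SCr = 99 / 88.4 = 1.12 mg/dL
CrCl = (140 − 80) × 64.7 / (72 × 1.12) × 0.85 = 3882.0 / 80.64 × 0.85 ≈ 40.9 mL/min
CrCl ≈ 41 mL/min → bracket 25–84 mL/min.
75% of 800 mg = 600 mg

600 mg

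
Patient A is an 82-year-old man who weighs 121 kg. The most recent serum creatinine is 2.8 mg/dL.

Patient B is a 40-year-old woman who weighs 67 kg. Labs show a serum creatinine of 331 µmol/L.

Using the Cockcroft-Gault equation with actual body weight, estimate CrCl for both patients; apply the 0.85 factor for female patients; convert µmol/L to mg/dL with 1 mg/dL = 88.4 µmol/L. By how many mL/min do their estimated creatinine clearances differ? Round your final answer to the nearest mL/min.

14 mL/min

Patient A: CrCl = (140 − 82) × 121 / (72 × 2.8) = 7018.0 / 201.60 ≈ 34.8 mL/min
Patient B: SCr = 331 / 88.4 = 3.744 mg/dL
Patient B: CrCl = (140 − 40) × 67 / (72 × 3.744) × 0.85 = 6700.0 / 269.57 × 0.85 ≈ 21.1 mL/min
|34.8 − 21.1| = 13.7 mL/min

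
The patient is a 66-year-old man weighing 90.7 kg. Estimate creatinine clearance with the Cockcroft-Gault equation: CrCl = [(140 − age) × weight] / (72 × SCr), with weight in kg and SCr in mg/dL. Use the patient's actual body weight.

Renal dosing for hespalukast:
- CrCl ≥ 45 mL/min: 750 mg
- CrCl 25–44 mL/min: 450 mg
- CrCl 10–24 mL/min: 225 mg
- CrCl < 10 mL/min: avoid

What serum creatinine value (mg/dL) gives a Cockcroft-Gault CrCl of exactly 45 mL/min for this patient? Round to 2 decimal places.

2.07 mg/dL

Standard dose requires CrCl ≥ 45 mL/min.
Set (140 − 66) × 90.7 / (72 × SCr) = 45
SCr = (140 − 66) × 90.7 / (72 × 45) = 2.072 mg/dL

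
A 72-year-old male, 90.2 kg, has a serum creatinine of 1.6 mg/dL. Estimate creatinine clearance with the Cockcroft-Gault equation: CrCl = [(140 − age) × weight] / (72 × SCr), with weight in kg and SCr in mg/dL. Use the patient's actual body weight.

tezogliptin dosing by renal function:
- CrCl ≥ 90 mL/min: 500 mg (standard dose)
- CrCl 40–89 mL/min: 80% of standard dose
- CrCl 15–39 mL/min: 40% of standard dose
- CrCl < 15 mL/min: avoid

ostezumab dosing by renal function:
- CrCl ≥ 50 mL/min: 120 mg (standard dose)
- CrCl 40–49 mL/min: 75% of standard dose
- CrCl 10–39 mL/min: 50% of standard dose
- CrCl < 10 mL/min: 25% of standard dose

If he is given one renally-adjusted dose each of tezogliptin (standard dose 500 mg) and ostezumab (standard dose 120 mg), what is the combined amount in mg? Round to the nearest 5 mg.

520 mg

CrCl = (140 − 72) × 90.2 / (72 × 1.6) = 6133.6 / 115.20 ≈ 53.2 mL/min
CrCl ≈ 53 mL/min.
tezogliptin: 40–89 mL/min → 80% of 500 mg = 400 mg.
ostezumab: ≥ 50 mL/min → 100% of 120 mg = 120 mg.
Total = 400 + 120 = 520 mg.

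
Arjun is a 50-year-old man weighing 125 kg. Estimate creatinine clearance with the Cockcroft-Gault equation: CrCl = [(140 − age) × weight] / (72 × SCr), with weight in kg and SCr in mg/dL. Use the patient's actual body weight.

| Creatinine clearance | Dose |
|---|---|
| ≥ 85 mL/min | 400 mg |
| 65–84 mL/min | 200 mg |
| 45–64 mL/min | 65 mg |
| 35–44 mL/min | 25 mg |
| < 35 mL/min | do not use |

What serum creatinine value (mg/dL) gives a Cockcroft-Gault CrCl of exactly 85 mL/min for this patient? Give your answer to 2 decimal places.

1.84 mg/dL

Standard dose requires CrCl ≥ 85 mL/min.
Set (140 − 50) × 125 / (72 × SCr) = 85
SCr = (140 − 50) × 125 / (72 × 85) = 1.838 mg/dL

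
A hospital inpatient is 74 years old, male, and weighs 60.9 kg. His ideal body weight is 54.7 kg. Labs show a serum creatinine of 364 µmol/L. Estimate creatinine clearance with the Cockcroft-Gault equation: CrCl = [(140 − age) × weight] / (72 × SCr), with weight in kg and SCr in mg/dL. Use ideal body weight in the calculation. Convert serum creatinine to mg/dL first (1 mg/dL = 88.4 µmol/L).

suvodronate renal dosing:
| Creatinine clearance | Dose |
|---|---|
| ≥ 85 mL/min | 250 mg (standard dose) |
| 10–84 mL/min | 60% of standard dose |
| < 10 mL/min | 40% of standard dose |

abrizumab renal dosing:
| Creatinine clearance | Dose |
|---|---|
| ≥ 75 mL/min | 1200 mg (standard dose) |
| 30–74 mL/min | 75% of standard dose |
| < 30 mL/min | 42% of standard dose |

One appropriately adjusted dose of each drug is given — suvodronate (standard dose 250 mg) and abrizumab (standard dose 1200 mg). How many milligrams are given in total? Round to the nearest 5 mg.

SCr = 364 / 88.4 = 4.118 mg/dL
CrCl = (140 − 74) × 54.7 / (72 × 4.118) = 3610.2 / 296.50 ≈ 12.2 mL/min
CrCl ≈ 12 mL/min.
suvodronate: 10–84 mL/min → 60% of 250 mg = 150 mg.
abrizumab: < 30 mL/min → 42% of 1200 mg = 504 mg.
Total = 150 + 504 = 654 mg.

655 mg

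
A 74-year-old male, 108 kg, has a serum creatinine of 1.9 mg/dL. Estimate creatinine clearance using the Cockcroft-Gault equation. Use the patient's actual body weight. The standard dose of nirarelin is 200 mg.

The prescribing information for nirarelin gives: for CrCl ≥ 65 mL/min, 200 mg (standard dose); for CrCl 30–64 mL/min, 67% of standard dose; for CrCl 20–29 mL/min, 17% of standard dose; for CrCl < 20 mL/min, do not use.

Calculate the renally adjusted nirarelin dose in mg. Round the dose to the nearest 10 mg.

CrCl = (140 − 74) × 108 / (72 × 1.9) = 7128.0 / 136.80 ≈ 52.1 mL/min
CrCl ≈ 52 mL/min → bracket 30–64 mL/min.
67% of 200 mg = 134 mg → 130 mg

130 mg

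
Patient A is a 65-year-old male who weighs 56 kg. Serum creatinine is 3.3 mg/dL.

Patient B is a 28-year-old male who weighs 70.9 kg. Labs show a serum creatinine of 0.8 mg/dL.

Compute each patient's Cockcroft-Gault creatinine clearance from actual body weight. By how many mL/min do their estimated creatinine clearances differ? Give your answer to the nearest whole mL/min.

Patient A: CrCl = (140 − 65) × 56 / (72 × 3.3) = 4200.0 / 237.60 ≈ 17.7 mL/min
Patient B: CrCl = (140 − 28) × 70.9 / (72 × 0.8) = 7940.8 / 57.60 ≈ 137.9 mL/min
|17.7 − 137.9| = 120.2 mL/min

120 mL/min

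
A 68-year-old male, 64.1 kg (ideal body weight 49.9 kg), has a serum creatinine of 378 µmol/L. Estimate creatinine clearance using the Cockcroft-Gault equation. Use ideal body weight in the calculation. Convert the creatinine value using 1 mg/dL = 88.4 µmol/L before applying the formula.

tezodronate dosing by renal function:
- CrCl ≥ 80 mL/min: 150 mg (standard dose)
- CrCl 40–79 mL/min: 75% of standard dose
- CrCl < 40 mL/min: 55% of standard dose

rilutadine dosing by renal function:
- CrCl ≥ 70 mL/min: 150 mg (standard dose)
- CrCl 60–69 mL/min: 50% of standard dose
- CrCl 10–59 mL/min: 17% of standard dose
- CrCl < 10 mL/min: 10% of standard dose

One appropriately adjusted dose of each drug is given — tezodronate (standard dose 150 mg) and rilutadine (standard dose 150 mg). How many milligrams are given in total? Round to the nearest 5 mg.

SCr = 378 / 88.4 = 4.276 mg/dL
CrCl = (140 − 68) × 49.9 / (72 × 4.276) = 3592.8 / 307.87 ≈ 11.7 mL/min
CrCl ≈ 12 mL/min.
tezodronate: < 40 mL/min → 55% of 150 mg = 82.5 mg.
rilutadine: 10–59 mL/min → 17% of 150 mg = 25.5 mg.
Total = 82.5 + 25.5 = 108 mg.

110 mg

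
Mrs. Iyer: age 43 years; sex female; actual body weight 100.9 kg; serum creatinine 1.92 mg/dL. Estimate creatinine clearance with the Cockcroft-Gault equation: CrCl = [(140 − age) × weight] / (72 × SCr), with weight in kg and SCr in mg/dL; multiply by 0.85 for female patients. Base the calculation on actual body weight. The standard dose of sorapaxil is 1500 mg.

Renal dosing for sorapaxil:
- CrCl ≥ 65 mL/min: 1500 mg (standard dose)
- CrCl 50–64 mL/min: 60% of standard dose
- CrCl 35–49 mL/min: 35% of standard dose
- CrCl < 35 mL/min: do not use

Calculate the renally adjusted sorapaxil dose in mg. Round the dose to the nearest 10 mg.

900 mg

CrCl = (140 − 43) × 100.9 / (72 × 1.92) × 0.85 = 9787.3 / 138.24 × 0.85 ≈ 60.2 mL/min
CrCl ≈ 60 mL/min → bracket 50–64 mL/min.
60% of 1500 mg = 900 mg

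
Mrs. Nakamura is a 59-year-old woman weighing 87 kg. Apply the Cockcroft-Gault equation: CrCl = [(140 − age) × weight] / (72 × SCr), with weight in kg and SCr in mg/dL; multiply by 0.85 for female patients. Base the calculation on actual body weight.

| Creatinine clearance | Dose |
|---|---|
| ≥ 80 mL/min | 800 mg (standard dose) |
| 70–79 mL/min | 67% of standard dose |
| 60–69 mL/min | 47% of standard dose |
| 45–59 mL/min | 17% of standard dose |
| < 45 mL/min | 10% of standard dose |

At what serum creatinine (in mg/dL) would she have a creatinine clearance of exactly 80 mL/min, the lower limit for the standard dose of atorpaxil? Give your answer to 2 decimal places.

1.04 mg/dL

Standard dose requires CrCl ≥ 80 mL/min.
Set (140 − 59) × 87 × 0.85 / (72 × SCr) = 80
SCr = (140 − 59) × 87 × 0.85 / (72 × 80) = 1.040 mg/dL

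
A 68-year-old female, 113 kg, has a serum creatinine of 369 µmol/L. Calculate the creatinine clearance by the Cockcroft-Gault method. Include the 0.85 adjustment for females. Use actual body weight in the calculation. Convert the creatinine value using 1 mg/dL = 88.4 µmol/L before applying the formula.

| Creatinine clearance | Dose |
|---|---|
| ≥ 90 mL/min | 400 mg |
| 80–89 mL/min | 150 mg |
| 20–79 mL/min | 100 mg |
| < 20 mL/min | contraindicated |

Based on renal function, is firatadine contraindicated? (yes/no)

SCr = 369 / 88.4 = 4.174 mg/dL
CrCl = (140 − 68) × 113 / (72 × 4.174) × 0.85 = 8136.0 / 300.53 × 0.85 ≈ 23.0 mL/min
CrCl ≈ 23 mL/min, which is ≥ 20 mL/min.

no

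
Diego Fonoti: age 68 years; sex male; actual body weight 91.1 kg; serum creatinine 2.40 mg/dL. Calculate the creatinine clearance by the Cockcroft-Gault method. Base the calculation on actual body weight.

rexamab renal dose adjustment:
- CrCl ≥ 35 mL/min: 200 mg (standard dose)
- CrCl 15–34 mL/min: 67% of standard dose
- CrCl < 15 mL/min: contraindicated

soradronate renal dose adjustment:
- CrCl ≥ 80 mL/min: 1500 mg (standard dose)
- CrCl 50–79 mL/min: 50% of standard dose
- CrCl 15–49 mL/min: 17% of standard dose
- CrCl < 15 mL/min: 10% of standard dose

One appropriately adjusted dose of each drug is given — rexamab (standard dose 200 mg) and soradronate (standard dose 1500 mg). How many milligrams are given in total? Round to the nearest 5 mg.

CrCl = (140 − 68) × 91.1 / (72 × 2.4) = 6559.2 / 172.80 ≈ 38.0 mL/min
CrCl ≈ 38 mL/min.
rexamab: ≥ 35 mL/min → 100% of 200 mg = 200 mg.
soradronate: 15–49 mL/min → 17% of 1500 mg = 255 mg.
Total = 200 + 255 = 455 mg.

455 mg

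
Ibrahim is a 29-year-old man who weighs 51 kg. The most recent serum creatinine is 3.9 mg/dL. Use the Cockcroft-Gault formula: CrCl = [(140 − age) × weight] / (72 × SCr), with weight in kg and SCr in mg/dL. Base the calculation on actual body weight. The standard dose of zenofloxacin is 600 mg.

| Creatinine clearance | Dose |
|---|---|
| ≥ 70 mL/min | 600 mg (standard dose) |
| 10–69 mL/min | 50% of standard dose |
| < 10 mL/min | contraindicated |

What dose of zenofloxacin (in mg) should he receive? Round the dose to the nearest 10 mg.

300 mg

CrCl = (140 − 29) × 51 / (72 × 3.9) = 5661.0 / 280.80 ≈ 20.2 mL/min
CrCl ≈ 20 mL/min → bracket 10–69 mL/min.
50% of 600 mg = 300 mg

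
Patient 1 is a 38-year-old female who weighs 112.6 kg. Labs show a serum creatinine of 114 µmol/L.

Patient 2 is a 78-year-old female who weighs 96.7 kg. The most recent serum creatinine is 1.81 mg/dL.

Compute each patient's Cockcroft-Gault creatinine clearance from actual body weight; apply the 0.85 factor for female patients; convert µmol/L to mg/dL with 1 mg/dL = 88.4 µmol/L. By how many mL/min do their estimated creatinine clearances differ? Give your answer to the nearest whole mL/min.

66 mL/min

Patient 1: SCr = 114 / 88.4 = 1.29 mg/dL
Patient 1: CrCl = (140 − 38) × 112.6 / (72 × 1.29) × 0.85 = 11485.2 / 92.88 × 0.85 ≈ 105.1 mL/min
Patient 2: CrCl = (140 − 78) × 96.7 / (72 × 1.81) × 0.85 = 5995.4 / 130.32 × 0.85 ≈ 39.1 mL/min
|105.1 − 39.1| = 66.0 mL/min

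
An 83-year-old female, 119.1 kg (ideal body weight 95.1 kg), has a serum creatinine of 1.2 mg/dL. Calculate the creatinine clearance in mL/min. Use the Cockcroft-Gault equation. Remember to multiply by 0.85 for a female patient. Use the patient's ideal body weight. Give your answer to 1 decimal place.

CrCl = (140 − 83) × 95.1 / (72 × 1.2) × 0.85 = 5420.7 / 86.40 × 0.85 ≈ 53.3 mL/min

53.3 mL/min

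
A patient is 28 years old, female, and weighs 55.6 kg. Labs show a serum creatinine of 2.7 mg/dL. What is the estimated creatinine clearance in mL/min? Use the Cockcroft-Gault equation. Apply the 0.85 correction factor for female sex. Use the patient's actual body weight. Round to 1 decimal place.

CrCl = (140 − 28) × 55.6 / (72 × 2.7) × 0.85 = 6227.2 / 194.40 × 0.85 ≈ 27.2 mL/min

27.2 mL/min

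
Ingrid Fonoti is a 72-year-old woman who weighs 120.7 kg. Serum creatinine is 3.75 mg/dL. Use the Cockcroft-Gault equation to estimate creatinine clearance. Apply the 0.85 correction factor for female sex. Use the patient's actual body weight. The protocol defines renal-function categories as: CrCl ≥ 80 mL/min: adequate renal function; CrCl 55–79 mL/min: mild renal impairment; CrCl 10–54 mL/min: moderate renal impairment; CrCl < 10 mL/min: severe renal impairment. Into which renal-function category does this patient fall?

moderate renal impairment

CrCl = (140 − 72) × 120.7 / (72 × 3.75) × 0.85 = 8207.6 / 270.00 × 0.85 ≈ 25.8 mL/min
26 mL/min falls in the 'moderate renal impairment' range.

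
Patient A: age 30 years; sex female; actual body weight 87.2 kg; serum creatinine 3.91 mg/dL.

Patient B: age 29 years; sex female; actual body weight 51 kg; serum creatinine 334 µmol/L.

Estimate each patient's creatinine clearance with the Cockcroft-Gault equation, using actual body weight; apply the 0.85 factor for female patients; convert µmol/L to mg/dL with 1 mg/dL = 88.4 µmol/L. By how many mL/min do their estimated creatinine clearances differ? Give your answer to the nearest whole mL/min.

Patient A: CrCl = (140 − 30) × 87.2 / (72 × 3.91) × 0.85 = 9592.0 / 281.52 × 0.85 ≈ 29.0 mL/min
Patient B: SCr = 334 / 88.4 = 3.778 mg/dL
Patient B: CrCl = (140 − 29) × 51 / (72 × 3.778) × 0.85 = 5661.0 / 272.02 × 0.85 ≈ 17.7 mL/min
|29.0 − 17.7| = 11.3 mL/min

11 mL/min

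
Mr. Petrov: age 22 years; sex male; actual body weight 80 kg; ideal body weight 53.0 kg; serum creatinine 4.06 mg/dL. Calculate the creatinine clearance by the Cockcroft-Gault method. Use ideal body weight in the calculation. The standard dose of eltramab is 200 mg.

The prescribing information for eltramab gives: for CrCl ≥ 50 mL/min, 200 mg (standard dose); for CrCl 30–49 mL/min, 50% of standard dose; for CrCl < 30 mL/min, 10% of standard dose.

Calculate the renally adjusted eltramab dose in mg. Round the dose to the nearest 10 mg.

20 mg

CrCl = (140 − 22) × 53 / (72 × 4.06) = 6254.0 / 292.32 ≈ 21.4 mL/min
CrCl ≈ 21 mL/min → bracket < 30 mL/min.
10% of 200 mg = 20 mg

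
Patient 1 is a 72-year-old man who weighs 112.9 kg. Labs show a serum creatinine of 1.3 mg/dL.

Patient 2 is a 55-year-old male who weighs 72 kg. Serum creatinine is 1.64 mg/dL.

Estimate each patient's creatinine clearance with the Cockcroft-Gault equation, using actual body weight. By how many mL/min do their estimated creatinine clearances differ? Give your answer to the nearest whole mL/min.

Patient 1: CrCl = (140 − 72) × 112.9 / (72 × 1.3) = 7677.2 / 93.60 ≈ 82.0 mL/min
Patient 2: CrCl = (140 − 55) × 72 / (72 × 1.64) = 6120.0 / 118.08 ≈ 51.8 mL/min
|82.0 − 51.8| = 30.2 mL/min

30 mL/min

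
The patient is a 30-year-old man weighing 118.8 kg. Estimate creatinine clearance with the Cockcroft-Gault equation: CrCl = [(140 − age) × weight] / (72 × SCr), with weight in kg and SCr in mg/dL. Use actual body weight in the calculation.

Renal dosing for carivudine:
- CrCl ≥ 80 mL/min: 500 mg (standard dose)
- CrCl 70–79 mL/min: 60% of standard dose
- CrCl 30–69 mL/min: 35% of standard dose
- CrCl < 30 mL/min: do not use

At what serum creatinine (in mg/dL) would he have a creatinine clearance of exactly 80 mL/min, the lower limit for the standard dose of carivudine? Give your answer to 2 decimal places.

2.27 mg/dL

Standard dose requires CrCl ≥ 80 mL/min.
Set (140 − 30) × 118.8 / (72 × SCr) = 80
SCr = (140 − 30) × 118.8 / (72 × 80) = 2.269 mg/dL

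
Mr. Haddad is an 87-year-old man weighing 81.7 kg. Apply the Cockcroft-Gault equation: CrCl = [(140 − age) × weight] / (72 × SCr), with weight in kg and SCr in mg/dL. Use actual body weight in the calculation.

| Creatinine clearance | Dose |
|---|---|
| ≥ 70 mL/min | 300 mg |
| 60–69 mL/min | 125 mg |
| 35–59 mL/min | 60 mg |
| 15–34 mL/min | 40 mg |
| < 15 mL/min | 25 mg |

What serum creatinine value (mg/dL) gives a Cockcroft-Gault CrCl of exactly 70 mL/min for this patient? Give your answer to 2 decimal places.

Standard dose requires CrCl ≥ 70 mL/min.
Set (140 − 87) × 81.7 / (72 × SCr) = 70
SCr = (140 − 87) × 81.7 / (72 × 70) = 0.859 mg/dL

0.86 mg/dL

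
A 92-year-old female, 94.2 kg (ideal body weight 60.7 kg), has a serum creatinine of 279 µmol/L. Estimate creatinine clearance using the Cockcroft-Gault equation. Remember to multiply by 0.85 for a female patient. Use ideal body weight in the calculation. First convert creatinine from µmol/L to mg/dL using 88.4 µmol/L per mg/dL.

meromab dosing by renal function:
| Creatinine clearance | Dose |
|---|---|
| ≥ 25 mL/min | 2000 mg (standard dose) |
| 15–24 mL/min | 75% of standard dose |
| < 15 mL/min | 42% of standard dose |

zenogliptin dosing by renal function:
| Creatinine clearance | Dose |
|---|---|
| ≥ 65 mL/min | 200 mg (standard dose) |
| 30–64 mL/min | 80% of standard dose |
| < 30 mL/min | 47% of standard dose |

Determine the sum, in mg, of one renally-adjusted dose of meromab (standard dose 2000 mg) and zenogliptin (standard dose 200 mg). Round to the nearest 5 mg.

SCr = 279 / 88.4 = 3.156 mg/dL
CrCl = (140 − 92) × 60.7 / (72 × 3.156) × 0.85 = 2913.6 / 227.23 × 0.85 ≈ 10.9 mL/min
CrCl ≈ 11 mL/min.
meromab: < 15 mL/min → 42% of 2000 mg = 840 mg.
zenogliptin: < 30 mL/min → 47% of 200 mg = 94 mg.
Total = 840 + 94 = 934 mg.

935 mg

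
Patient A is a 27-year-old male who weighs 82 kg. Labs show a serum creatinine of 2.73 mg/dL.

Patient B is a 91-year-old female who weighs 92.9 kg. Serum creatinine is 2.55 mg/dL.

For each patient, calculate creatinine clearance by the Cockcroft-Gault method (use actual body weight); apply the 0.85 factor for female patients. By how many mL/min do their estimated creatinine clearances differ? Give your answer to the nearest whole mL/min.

Patient A: CrCl = (140 − 27) × 82 / (72 × 2.73) = 9266.0 / 196.56 ≈ 47.1 mL/min
Patient B: CrCl = (140 − 91) × 92.9 / (72 × 2.55) × 0.85 = 4552.1 / 183.60 × 0.85 ≈ 21.1 mL/min
|47.1 − 21.1| = 26.0 mL/min

26 mL/min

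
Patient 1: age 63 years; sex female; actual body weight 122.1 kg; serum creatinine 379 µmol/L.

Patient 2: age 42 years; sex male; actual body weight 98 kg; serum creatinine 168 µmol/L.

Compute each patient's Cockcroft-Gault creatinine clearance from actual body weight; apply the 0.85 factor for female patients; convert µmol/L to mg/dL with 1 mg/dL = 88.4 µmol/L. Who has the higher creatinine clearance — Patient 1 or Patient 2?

Patient 1: SCr = 379 / 88.4 = 4.287 mg/dL
Patient 1: CrCl = (140 − 63) × 122.1 / (72 × 4.287) × 0.85 = 9401.7 / 308.66 × 0.85 ≈ 25.9 mL/min
Patient 2: SCr = 168 / 88.4 = 1.9 mg/dL
Patient 2: CrCl = (140 − 42) × 98 / (72 × 1.9) = 9604.0 / 136.80 ≈ 70.2 mL/min
25.9 vs 70.2 mL/min → Patient 2 is higher.

Patient 2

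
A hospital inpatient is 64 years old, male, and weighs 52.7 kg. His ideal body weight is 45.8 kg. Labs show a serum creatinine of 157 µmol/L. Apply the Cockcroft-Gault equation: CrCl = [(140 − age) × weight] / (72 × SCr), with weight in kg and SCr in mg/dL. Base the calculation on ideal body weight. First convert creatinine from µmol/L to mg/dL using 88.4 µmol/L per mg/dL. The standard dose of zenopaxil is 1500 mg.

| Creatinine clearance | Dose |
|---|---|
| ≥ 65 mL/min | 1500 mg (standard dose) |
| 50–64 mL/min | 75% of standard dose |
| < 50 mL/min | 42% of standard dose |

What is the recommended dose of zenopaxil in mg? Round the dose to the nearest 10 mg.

630 mg

SCr = 157 / 88.4 = 1.776 mg/dL
CrCl = (140 − 64) × 45.8 / (72 × 1.776) = 3480.8 / 127.87 ≈ 27.2 mL/min
CrCl ≈ 27 mL/min → bracket < 50 mL/min.
42% of 1500 mg = 630 mg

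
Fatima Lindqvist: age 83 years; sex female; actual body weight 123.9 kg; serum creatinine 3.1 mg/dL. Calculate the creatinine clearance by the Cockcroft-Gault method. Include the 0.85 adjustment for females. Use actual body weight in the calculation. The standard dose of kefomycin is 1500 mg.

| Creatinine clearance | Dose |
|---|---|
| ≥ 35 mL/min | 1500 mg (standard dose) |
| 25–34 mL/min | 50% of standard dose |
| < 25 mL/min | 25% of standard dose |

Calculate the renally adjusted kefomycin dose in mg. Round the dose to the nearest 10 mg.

CrCl = (140 − 83) × 123.9 / (72 × 3.1) × 0.85 = 7062.3 / 223.20 × 0.85 ≈ 26.9 mL/min
CrCl ≈ 27 mL/min → bracket 25–34 mL/min.
50% of 1500 mg = 750 mg

750 mg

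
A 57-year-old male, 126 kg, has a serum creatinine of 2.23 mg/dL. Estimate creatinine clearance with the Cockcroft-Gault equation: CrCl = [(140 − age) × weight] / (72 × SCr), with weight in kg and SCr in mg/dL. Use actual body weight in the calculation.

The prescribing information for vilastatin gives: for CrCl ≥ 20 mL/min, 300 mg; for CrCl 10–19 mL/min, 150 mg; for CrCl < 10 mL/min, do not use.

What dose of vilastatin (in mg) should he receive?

300 mg

CrCl = (140 − 57) × 126 / (72 × 2.23) = 10458.0 / 160.56 ≈ 65.1 mL/min
CrCl ≈ 65 mL/min → bracket ≥ 20 mL/min.
Dose for this bracket: 300 mg.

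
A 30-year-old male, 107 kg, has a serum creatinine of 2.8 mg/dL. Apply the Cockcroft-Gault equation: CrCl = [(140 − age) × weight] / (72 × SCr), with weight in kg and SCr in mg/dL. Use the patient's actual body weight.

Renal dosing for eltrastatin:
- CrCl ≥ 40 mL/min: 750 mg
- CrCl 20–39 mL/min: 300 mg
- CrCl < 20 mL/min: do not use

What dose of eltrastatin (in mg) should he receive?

750 mg

CrCl = (140 − 30) × 107 / (72 × 2.8) = 11770.0 / 201.60 ≈ 58.4 mL/min
CrCl ≈ 58 mL/min → bracket ≥ 40 mL/min.
Dose for this bracket: 750 mg.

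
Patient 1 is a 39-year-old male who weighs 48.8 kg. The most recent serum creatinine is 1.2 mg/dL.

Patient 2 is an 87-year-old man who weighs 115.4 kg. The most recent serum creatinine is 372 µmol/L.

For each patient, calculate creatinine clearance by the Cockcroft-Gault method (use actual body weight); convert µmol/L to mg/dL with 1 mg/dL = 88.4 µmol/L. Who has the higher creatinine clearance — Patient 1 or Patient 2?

Patient 1

Patient 1: CrCl = (140 − 39) × 48.8 / (72 × 1.2) = 4928.8 / 86.40 ≈ 57.0 mL/min
Patient 2: SCr = 372 / 88.4 = 4.208 mg/dL
Patient 2: CrCl = (140 − 87) × 115.4 / (72 × 4.208) = 6116.2 / 302.98 ≈ 20.2 mL/min
57.0 vs 20.2 mL/min → Patient 1 is higher.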